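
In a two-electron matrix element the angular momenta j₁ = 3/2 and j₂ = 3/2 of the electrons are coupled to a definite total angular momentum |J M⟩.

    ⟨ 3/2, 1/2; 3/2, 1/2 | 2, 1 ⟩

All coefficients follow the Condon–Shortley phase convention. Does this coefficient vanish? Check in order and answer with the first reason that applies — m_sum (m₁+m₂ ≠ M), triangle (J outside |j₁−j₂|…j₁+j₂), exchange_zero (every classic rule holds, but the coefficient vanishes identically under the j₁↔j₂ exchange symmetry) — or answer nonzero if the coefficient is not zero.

exchange_zero

m-sum: m₁+m₂ = 1/2+1/2 = 1, M = 1  ✓
triangle: |j₁−j₂| = 0 ≤ J = 2 ≤ j₁+j₂ = 3  ✓
exchange: j₁=j₂ and m₁=m₂, and (−1)^(j₁+j₂−J) = (−1)^1 = −1 forces ⟨j₁m₁;j₂m₂|JM⟩ = −⟨j₂m₂;j₁m₁|JM⟩ = −⟨j₁m₁;j₂m₂|JM⟩ ⇒ the coefficient vanishes identically
Racah sum check: Σ_k collapses to 0 ⇒ CG = 0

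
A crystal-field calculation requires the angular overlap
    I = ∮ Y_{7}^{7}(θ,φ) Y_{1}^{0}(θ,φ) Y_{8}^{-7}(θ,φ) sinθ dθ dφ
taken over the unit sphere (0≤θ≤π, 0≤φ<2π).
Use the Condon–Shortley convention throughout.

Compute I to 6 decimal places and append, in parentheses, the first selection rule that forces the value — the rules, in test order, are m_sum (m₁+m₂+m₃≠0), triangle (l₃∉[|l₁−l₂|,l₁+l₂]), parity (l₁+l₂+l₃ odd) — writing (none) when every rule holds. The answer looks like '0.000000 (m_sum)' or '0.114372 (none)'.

-0.118504 (none)

Rules hold: Σm=0, L=16 even, 6≤8≤8.
N = 15·3·17 = 765
Δ = 0!·14!·2!/17! = 1/2040
Racah Σ t=0..0: t=0:+1/25401600 = 1/25401600
⇒ 3j(7 1 8; 0 0 0)² = 8/255, sgn +1
Racah Σ t=0..0: t=0:+1/87178291200 = 1/87178291200
⇒ 3j(7 1 8; 7 0 -7)² = 1/136, sgn -1
4πI² = N·(3j₀)²·(3jₘ)² = 3/17
I = -1·√(0.176471/4π) = -0.11850352
No selection rule forces the value: the integral is nonzero (none).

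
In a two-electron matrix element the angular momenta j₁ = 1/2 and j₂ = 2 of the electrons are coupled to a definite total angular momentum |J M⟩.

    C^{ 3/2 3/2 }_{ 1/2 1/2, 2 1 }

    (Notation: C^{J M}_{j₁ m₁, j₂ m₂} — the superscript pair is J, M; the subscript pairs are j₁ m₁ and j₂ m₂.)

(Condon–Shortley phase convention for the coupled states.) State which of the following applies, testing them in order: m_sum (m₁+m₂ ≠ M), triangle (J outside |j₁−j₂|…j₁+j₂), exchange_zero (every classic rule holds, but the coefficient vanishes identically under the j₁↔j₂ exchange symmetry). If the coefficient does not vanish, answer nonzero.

m-sum: m₁+m₂ = 1/2+1 = 3/2, M = 3/2  ✓
triangle: |j₁−j₂| = 3/2 ≤ J = 3/2 ≤ j₁+j₂ = 5/2  ✓
exchange: j₁≠j₂ or m₁≠m₂ — the exchange symmetry imposes no constraint here
value check: CG = +√(1/5) = +0.447214 ≠ 0

nonzero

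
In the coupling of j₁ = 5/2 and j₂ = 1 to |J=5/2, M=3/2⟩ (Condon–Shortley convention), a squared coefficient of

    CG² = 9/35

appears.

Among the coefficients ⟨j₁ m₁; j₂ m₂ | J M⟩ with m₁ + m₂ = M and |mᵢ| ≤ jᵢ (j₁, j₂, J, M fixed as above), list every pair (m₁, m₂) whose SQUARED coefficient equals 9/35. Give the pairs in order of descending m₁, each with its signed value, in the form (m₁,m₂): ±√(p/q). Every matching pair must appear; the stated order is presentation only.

Admissible pairs with m₁+m₂ = M = 3/2: (1/2,1), (3/2,0), (5/2,-1)
  (m₁,m₂)=(5/2,-1): CG² = 2/7, CG = +√(2/7)
  (m₁,m₂)=(3/2,0): CG² = 9/35, CG = +√(9/35)   ← matches the target
  (m₁,m₂)=(1/2,1): CG² = 16/35, CG = −√(16/35)
Pairs with CG² = 9/35: (3/2,0): +√(9/35)

(3/2,0): +√(9/35)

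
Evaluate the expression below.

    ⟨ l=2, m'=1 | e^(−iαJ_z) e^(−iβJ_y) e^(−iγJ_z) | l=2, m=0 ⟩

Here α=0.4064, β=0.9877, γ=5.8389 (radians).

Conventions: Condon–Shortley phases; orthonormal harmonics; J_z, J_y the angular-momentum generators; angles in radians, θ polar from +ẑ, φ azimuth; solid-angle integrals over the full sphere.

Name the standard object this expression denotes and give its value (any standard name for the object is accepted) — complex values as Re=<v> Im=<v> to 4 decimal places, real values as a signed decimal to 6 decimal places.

Wigner D-matrix element, Re=-0.5171 Im=0.2225

This is a Wigner D-matrix element — the rotation-matrix element ⟨l m'| R(α,β,γ) |l m⟩ in the angular-momentum basis.
Split into d^2_{1,0}(β=0.9877) × two z-phases.
With c≡cos(β/2)=0.880514 and s≡sin(β/2)=0.474019, N=[6·1·2·2]^{1/2}=4.898979
k∈{0,1} keeps every argument non-negative
  k=0: (−1)^1·4.8990/(2)·0.8805^3·0.4740^1 = -0.792649
  k=1: (−1)^2·4.8990/(2)·0.8805^1·0.4740^3 = +0.229721
d^2_{1,0}(0.9877) = -0.792649 +0.229721 = -0.562929
Attach z-rotation phases: D = e^{-i(1)(0.4064)}·(-0.562929)·e^{-i(0)(5.8389)} = -0.517078+0.222529i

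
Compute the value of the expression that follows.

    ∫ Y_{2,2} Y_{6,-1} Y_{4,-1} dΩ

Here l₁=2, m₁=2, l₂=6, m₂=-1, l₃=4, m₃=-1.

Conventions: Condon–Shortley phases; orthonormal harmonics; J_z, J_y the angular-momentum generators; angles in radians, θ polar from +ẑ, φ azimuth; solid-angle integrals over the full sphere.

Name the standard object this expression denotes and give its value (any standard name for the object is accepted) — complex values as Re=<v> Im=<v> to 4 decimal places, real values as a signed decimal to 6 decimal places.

This is a Gaunt coefficient — the integral of a triple product of spherical harmonics over the sphere.
m-sum 0 ✓  L=12 even ✓  4≤4≤8 ✓
Π(2lᵢ+1) = 5×13×9 = 585
triangle coeff Δ(2,6,4) = 1/6435
Σ_t [2,2]: t=2:+1/2304 = 1/2304
(3j)²=5/143 [(2 6 4; 0 0 0)], sign=+1
Σ_t [0,0]: t=0:+1/17280 = 1/17280
(3j)²=7/1287 [(2 6 4; 2 -1 -1)], sign=-1
⇒ 4πI² = 175/1573
I = (-1)√(175/1573/(4π)) = -0.09409136

Gaunt coefficient, -0.094091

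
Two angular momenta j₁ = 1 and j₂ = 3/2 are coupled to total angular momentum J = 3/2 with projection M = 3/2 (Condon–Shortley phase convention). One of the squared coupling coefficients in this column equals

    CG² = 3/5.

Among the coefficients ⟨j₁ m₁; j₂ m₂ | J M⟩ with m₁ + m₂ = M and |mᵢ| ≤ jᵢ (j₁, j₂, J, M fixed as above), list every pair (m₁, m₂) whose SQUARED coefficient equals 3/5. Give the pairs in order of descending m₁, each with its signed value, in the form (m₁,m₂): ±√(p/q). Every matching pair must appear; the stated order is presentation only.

(0,3/2): −√(3/5)

Admissible pairs with m₁+m₂ = M = 3/2: (0,3/2), (1,1/2)
  (m₁,m₂)=(1,1/2): CG² = 2/5, CG = +√(2/5)
  (m₁,m₂)=(0,3/2): CG² = 3/5, CG = −√(3/5)   ← matches the target
Pairs with CG² = 3/5: (0,3/2): −√(3/5)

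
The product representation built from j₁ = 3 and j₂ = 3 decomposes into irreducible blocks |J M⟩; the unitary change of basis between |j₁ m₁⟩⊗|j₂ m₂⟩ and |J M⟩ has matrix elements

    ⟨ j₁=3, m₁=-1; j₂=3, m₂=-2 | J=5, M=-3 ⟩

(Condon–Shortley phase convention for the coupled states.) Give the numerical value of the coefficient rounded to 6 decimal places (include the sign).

+0.408248

triangle: 1!*5!*5!/12! = 14400/479001600
(j±m)!: 2!*4!*1!*5!*2!*8! = 464486400
prefactor² = (2J+1)*Δ*N² = 153600
  k=0: +1/(0!*1!*4!*1!*1!*4!) = 1/576
  k=1: −1/(1!*0!*3!*0!*2!*5!) = -1/1440
Σ = 1/960  ⇒  CG² = 153600*(1/960)² = 1/6
CG = +√(1/6) = +0.408248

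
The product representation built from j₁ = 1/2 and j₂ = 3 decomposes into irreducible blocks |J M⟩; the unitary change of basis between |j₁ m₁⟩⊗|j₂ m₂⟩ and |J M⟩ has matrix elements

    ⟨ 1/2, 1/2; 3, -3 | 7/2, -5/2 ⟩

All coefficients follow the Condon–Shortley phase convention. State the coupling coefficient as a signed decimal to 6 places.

+0.377964

√[8·0!1!6!/8! · 1!0!0!6!1!6!] = √(518400/7)
  +(−1)^0/∏(0,0,0,0,1,6)! = 1/720  (running 1/720)
⟨..|..⟩ = √(518400/7)·(1/720) = +0.377964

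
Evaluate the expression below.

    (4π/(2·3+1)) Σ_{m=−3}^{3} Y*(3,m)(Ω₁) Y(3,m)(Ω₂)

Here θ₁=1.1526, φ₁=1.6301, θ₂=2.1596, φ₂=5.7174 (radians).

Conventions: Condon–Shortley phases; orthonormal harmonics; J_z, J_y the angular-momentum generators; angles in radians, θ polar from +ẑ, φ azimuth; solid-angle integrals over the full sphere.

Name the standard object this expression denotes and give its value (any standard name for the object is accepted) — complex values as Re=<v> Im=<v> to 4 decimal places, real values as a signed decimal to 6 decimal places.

Legendre polynomial (addition theorem), +0.252653

This sum is the spherical-harmonic addition theorem: it equals the Legendre polynomial P_l(cos γ) of the angle γ between the two directions.
Summing Y*_{l m}(θ₁,φ₁)·Y_{l m}(θ₂,φ₂) over m ∈ [−3, 3]; prefactor 4π/(2·3+1) = 1.795196:
  m=-3: Y*=0.05635 - 0.31336j  Y=-0.03029 + 0.23803j  product 0.07288 + 0.02290j
  m=-2: Y*=-0.34415 - 0.04101j  Y=-0.16691 - 0.35526j  product 0.04287 + 0.12911j
  m=-1: Y*=0.00307 - 0.05170j  Y=0.12300 + 0.07811j  product 0.00442 - 0.00612j
  m=+0: Y*=-0.32968 + 0.00000j  Y=0.30214 + 0.00000j  product -0.09961 + 0.00000j
  m=+1: Y*=-0.00307 - 0.05170j  Y=-0.12300 + 0.07811j  product 0.00442 + 0.00612j
  m=+2: Y*=-0.34415 + 0.04101j  Y=-0.16691 + 0.35526j  product 0.04287 - 0.12911j
  m=+3: Y*=-0.05635 - 0.31336j  Y=0.03029 + 0.23803j  product 0.07288 - 0.02290j
Total Σ_m = 0.14074 - 0.00000j. Multiply by 1.795196: 0.25265 - 0.00000j. P_3(cos γ) = 0.252653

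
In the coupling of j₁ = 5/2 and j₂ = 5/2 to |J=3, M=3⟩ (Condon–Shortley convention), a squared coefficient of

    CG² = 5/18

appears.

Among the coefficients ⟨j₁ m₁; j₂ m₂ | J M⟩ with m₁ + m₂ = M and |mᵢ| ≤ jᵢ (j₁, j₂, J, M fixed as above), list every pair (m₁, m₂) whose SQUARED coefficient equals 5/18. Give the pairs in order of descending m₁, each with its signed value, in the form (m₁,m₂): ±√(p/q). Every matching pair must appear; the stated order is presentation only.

Admissible pairs with m₁+m₂ = M = 3: (1/2,5/2), (3/2,3/2), (5/2,1/2)
  (m₁,m₂)=(5/2,1/2): CG² = 5/18, CG = +√(5/18)   ← matches the target
  (m₁,m₂)=(3/2,3/2): CG² = 4/9, CG = −√(4/9)
  (m₁,m₂)=(1/2,5/2): CG² = 5/18, CG = +√(5/18)   ← matches the target
Pairs with CG² = 5/18: (5/2,1/2): +√(5/18); (1/2,5/2): +√(5/18)

(5/2,1/2): +√(5/18); (1/2,5/2): +√(5/18)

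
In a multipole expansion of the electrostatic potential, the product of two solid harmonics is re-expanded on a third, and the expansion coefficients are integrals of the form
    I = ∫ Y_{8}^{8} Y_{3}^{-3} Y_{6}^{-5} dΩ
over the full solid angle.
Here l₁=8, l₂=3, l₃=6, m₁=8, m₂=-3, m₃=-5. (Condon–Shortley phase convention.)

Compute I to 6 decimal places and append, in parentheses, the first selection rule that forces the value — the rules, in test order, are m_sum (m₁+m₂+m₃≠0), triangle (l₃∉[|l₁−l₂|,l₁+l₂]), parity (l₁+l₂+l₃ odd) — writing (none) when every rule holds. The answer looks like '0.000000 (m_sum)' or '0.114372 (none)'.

Σlᵢ=17 odd — θ-integrand is odd under cosθ→−cosθ; I=0

0.000000 (parity)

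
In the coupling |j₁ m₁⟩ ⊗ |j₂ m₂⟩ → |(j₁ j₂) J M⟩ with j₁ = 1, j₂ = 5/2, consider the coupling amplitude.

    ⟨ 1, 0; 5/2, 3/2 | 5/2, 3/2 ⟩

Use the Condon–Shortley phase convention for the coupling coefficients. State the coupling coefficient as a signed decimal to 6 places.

√[6·1!1!4!/7! · 1!1!4!1!4!1!] = √(576/35)
  +(−1)^0/∏(0,1,1,4,0,0)! = 1/24  (running 1/24)
  +(−1)^1/∏(1,0,0,3,1,1)! = -1/6  (running -1/8)
⟨..|..⟩ = √(576/35)·(-1/8) = -0.507093

-0.507093  (= −√(9/35))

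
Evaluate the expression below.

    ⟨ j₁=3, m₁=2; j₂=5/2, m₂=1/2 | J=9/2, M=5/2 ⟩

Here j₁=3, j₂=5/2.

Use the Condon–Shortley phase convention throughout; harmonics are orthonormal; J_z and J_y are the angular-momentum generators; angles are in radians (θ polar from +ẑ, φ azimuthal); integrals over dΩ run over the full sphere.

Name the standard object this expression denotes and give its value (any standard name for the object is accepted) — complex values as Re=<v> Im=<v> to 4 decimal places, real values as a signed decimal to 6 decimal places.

Clebsch–Gordan coefficient, +√(49/198) ≈ +0.497468

This is a Clebsch–Gordan (vector-coupling) coefficient.
j₁+j₂−J=1  J+j₁−j₂=5  J−j₁+j₂=4  j₁+j₂+J+1=11
(j₁±m₁, j₂±m₂, J±M) = (5,1,3,2,7,2)
P² = 115200/11
sum k=0..1:
  [0] +1/144 = 1/144
  [1] −1/480 = -1/480
S = 7/1440
C² = P²·S² = 49/198 ; C = +0.497468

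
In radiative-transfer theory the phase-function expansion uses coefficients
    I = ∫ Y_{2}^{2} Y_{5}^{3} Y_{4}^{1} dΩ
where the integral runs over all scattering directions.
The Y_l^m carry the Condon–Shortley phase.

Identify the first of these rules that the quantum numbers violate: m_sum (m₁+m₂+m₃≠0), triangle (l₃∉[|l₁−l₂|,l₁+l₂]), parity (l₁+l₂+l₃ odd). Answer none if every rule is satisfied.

m₁+m₂+m₃ = 2 + 3 + 1 = 6  ✗
triangle: |2−5|=3 ≤ l₃=4 ≤ 2+5=7
parity: l₁+l₂+l₃ = 11 is odd

m_sum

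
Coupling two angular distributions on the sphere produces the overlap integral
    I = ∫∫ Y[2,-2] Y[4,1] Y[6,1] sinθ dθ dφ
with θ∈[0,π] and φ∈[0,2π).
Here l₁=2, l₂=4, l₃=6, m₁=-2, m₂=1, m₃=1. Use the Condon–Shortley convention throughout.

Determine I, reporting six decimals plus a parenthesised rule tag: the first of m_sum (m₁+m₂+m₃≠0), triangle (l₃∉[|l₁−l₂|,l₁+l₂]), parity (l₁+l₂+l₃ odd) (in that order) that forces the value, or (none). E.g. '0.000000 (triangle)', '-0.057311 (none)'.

-0.094091 (none)

m-sum 0 ✓  L=12 even ✓  2≤6≤6 ✓
Π(2lᵢ+1) = 5×9×13 = 585
triangle coeff Δ(2,4,6) = 1/6435
Σ_t [0,0]: t=0:+1/2304 = 1/2304
(3j)²=5/143 [(2 4 6; 0 0 0)], sign=+1
Σ_t [0,0]: t=0:+1/17280 = 1/17280
(3j)²=7/1287 [(2 4 6; -2 1 1)], sign=-1
⇒ 4πI² = 175/1573
I = (-1)√(175/1573/(4π)) = -0.09409136
No selection rule forces the value: the integral is nonzero (none).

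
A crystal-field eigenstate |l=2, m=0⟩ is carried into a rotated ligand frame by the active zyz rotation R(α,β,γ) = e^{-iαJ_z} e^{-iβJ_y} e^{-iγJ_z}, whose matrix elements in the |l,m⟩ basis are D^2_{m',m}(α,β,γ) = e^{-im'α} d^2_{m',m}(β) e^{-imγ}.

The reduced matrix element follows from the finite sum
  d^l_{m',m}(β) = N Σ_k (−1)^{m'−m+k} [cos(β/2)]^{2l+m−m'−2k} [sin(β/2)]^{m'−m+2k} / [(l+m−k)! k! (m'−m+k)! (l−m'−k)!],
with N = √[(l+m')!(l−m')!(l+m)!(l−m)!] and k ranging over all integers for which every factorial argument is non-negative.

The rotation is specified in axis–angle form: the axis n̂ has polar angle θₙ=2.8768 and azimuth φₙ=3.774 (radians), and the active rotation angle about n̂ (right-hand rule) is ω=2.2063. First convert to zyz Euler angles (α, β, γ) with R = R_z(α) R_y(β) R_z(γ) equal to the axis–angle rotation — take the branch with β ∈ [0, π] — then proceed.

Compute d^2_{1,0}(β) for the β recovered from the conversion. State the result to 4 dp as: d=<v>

d=-0.4957

Axis–angle → zyz. n̂ = (sinθₙcosφₙ, sinθₙsinφₙ, cosθₙ) = (-0.211096, -0.154693, -0.965147), ω = 2.2063.
R = I cosω + sinω [n̂]ₓ + (1−cosω) n̂n̂ᵀ gives
  R = [-0.522570, +0.828763, +0.200182; -0.724685, -0.555449, +0.407809; +0.449168, +0.068040, +0.890853]
β = atan2(√(R₁₃²+R₂₃²), R₃₃) = 0.471577; α = atan2(R₂₃, R₁₃) mod 2π = 1.114478; γ = atan2(R₃₂, −R₃₁) mod 2π = 2.991256
d^2_{1,0}(β=0.4716) via the finite sum:
With c≡cos(β/2)=0.972330 and s≡sin(β/2)=0.233610, N=[6·1·2·2]^{1/2}=4.898979
k: max(0,(0)−(1))=0 … min(2+(0),2−(1))=1
  k=0: (−1)^1·4.8990/(2)·0.9723^3·0.2336^1 = -0.526028
  k=1: (−1)^2·4.8990/(2)·0.9723^1·0.2336^3 = +0.030364
d^2_{1,0}(0.4716) = -0.526028 +0.030364 = -0.495663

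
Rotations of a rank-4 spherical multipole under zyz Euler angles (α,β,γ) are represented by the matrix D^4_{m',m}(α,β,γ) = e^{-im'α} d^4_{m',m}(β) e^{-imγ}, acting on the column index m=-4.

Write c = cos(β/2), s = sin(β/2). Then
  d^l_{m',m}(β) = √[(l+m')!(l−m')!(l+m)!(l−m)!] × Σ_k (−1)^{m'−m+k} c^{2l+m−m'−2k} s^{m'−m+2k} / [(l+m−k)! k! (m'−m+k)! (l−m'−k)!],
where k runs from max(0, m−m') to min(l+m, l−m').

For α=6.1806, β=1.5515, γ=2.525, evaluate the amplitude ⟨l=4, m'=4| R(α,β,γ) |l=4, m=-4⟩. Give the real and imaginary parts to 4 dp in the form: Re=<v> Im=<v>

D^4_{4,-4}(6.1806,1.5515,2.5250) = e^{-i·4·6.1806}·d^4_{4,-4}(1.5515)·e^{-i·-4·2.5250}. Compute d first:
With c≡cos(β/2)=0.713896 and s≡sin(β/2)=0.700252, N=[40320·1·1·40320]^{1/2}=40320.000000
The bounds max(0,m−m')=0 and min(l+m,l−m')=0 give 1 term
  k=0: (−1)^8·40320.0000/(40320)·0.7139^0·0.7003^8 = +0.057814
d^4_{4,-4}(1.5515) = +0.057814
Attach z-rotation phases: D = e^{-i(4)(6.1806)}·(+0.057814)·e^{-i(-4)(2.5250)} = -0.026965-0.051140i

Re=-0.0270 Im=-0.0511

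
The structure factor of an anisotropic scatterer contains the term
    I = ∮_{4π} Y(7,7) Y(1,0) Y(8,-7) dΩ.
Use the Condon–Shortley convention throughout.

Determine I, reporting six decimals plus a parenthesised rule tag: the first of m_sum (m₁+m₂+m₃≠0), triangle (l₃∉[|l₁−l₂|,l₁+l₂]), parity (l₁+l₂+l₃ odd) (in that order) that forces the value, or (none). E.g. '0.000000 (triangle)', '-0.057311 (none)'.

Rules hold: Σm=0, L=16 even, 6≤8≤8.
N = 15·3·17 = 765
Δ = 0!·14!·2!/17! = 1/2040
Racah Σ t=0..0: t=0:+1/25401600 = 1/25401600
⇒ 3j(7 1 8; 0 0 0)² = 8/255, sgn +1
Racah Σ t=0..0: t=0:+1/87178291200 = 1/87178291200
⇒ 3j(7 1 8; 7 0 -7)² = 1/136, sgn -1
4πI² = N·(3j₀)²·(3jₘ)² = 3/17
I = -1·√(0.176471/4π) = -0.11850352
No selection rule forces the value: the integral is nonzero (none).

-0.118504 (none)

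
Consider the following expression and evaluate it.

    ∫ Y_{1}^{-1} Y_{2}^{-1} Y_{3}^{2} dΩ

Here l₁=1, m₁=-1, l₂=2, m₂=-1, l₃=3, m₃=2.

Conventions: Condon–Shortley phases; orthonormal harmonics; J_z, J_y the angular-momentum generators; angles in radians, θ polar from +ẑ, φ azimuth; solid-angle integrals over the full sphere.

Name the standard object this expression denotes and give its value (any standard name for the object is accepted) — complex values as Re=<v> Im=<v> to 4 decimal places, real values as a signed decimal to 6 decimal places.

Gaunt coefficient, +0.261169

This is a Gaunt coefficient — the integral of a triple product of spherical harmonics over the sphere.
Checks pass: Σm=0; 6 even; l₃=3∈[1,3].
(2·1+1)(2·2+1)(2·3+1) = 105
Δ: 0! 2! 4! / 7! → 1/105
sum: t=0:+1/4 = 1/4
3j²(1 2 3; 0 0 0) = Δ·Π!·Σ² = 3/35  (sign -1)
sum: t=0:+1/12 = 1/12
3j²(1 2 3; -1 -1 2) = Δ·Π!·Σ² = 2/21  (sign -1)
combine: 4πI² = 105·3/35·2/21 = 6/7
take √, sign +1: I = 0.26116903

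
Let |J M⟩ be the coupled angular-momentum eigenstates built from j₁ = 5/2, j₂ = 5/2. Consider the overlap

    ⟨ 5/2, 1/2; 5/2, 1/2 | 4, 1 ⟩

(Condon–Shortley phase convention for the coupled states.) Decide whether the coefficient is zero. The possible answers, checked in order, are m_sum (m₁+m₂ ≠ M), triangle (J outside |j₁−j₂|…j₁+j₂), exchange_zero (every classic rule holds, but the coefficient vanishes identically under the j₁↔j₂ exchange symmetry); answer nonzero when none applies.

m-sum: m₁+m₂ = 1/2+1/2 = 1, M = 1  ✓
triangle: |j₁−j₂| = 0 ≤ J = 4 ≤ j₁+j₂ = 5  ✓
exchange: j₁=j₂ and m₁=m₂, and (−1)^(j₁+j₂−J) = (−1)^1 = −1 forces ⟨j₁m₁;j₂m₂|JM⟩ = −⟨j₂m₂;j₁m₁|JM⟩ = −⟨j₁m₁;j₂m₂|JM⟩ ⇒ the coefficient vanishes identically
Racah sum check: Σ_k collapses to 0 ⇒ CG = 0

exchange_zero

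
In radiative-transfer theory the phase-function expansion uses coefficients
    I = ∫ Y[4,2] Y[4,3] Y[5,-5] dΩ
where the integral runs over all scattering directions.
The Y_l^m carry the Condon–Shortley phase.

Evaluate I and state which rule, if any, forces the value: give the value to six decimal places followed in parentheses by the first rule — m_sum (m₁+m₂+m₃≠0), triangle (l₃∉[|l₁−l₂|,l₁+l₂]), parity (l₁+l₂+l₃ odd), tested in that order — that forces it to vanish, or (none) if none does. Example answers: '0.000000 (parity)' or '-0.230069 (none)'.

L=13 odd ⇒ parity kills the (l;000) factor ⇒ I = 0

0.000000 (parity)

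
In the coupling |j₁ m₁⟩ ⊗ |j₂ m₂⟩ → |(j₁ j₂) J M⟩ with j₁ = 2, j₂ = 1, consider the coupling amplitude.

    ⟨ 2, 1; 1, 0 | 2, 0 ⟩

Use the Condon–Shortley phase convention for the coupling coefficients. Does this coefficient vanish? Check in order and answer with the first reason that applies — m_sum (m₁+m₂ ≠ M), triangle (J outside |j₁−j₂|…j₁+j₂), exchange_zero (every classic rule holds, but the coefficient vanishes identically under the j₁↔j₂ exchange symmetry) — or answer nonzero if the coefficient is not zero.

m_sum

m-sum: m₁+m₂ = 1+0 = 1, M = 0  ✗ ⇒ coefficient is 0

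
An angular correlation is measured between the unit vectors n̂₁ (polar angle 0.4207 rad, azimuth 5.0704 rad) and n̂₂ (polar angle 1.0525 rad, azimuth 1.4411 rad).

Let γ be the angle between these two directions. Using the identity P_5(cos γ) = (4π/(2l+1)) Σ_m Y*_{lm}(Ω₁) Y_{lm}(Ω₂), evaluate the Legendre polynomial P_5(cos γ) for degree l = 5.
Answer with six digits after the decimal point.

Addition theorem: P_5(cos γ) = (4π/11) Σ_m Y*_{lm}(Ω₁) Y_{lm}(Ω₂), m = −5…5:
  [-5]  conj(Y_{5,-5})(Ω₁) = (0.005147, 0.001147) ; Y_{5,-5}(Ω₂) = (0.138651, -0.182962) ; Δ = (0.000923, -0.000783)
  [-4]  conj(Y_{5,-4})(Ω₁) = (0.005155, 0.036912) ; Y_{5,-4}(Ω₂) = (0.359532, 0.205275) ; Δ = (-0.005724, 0.014329)
  [-3]  conj(Y_{5,-3})(Ω₁) = (-0.134634, 0.072986) ; Y_{5,-3}(Ω₂) = (-0.103980, 0.253616) ; Δ = (-0.004511, -0.041734)
  [-2]  conj(Y_{5,-2})(Ω₁) = (-0.291916, -0.253983) ; Y_{5,-2}(Ω₂) = (0.161495, 0.042856) ; Δ = (-0.036258, -0.053527)
  [-1]  conj(Y_{5,-1})(Ω₁) = (0.179401, -0.479511) ; Y_{5,-1}(Ω₂) = (-0.042137, 0.323066) ; Δ = (0.147354, 0.078164)
  [+0]  conj(Y_{5,0})(Ω₁) = (0.044019, -0.000000) ; Y_{5,0}(Ω₂) = (0.093573, 0.000000) ; Δ = (0.004119, 0.000000)
  [+1]  conj(Y_{5,1})(Ω₁) = (-0.179401, -0.479511) ; Y_{5,1}(Ω₂) = (0.042137, 0.323066) ; Δ = (0.147354, -0.078164)
  [+2]  conj(Y_{5,2})(Ω₁) = (-0.291916, 0.253983) ; Y_{5,2}(Ω₂) = (0.161495, -0.042856) ; Δ = (-0.036258, 0.053527)
  [+3]  conj(Y_{5,3})(Ω₁) = (0.134634, 0.072986) ; Y_{5,3}(Ω₂) = (0.103980, 0.253616) ; Δ = (-0.004511, 0.041734)
  [+4]  conj(Y_{5,4})(Ω₁) = (0.005155, -0.036912) ; Y_{5,4}(Ω₂) = (0.359532, -0.205275) ; Δ = (-0.005724, -0.014329)
  [+5]  conj(Y_{5,5})(Ω₁) = (-0.005147, 0.001147) ; Y_{5,5}(Ω₂) = (-0.138651, -0.182962) ; Δ = (0.000923, 0.000783)
Σ over m = (0.207688, 0.000000); ×(4π/11) → (0.237262, 0.000000). Real part: 0.237262

0.237262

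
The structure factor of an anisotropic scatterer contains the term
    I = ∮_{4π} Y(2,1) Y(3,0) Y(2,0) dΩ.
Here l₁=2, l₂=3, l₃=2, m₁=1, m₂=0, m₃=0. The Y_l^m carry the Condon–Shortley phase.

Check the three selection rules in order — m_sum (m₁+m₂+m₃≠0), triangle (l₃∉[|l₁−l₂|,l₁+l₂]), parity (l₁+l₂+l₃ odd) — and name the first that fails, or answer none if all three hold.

m_sum

azimuthal sum: 1 + 0 + 0 = 1  ✗
1 ≤ 2 ≤ 5 (triangle on l)
L = 2 + 3 + 2 = 7 (odd)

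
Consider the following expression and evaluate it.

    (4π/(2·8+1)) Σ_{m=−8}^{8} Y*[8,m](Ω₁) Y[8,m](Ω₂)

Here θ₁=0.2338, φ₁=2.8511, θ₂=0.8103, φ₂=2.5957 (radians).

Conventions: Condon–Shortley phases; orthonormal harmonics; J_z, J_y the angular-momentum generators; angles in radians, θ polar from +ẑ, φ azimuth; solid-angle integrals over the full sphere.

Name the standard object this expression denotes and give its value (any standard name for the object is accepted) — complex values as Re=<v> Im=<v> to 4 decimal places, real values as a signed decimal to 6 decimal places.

Legendre polynomial (addition theorem), -0.187043

This sum is the spherical-harmonic addition theorem: it equals the Legendre polynomial P_l(cos γ) of the angle γ between the two directions.
Expand P_8 via completeness: Σ_{m} conj(Y_{8,m}) at Ω₁ times Y_{8,m} at Ω₂ —
  m=-8: Y*=-0.00000 - 0.00000j  Y=-0.01324 - 0.03682j  product -0.00000 + 0.00000j
  m=-7: Y*=0.00003 + 0.00006j  Y=0.11581 + 0.09358j  product -0.00000 + 0.00001j
  m=-6: Y*=-0.00013 - 0.00076j  Y=-0.33052 - 0.04448j  product 0.00001 + 0.00026j
  m=-5: Y*=-0.00070 + 0.00587j  Y=0.42302 - 0.18493j  product 0.00079 + 0.00261j
  m=-4: Y*=0.01341 - 0.03095j  Y=-0.17794 + 0.25310j  product 0.00545 + 0.00890j
  m=-3: Y*=-0.09060 + 0.10772j  Y=-0.00841 + 0.12551j  product -0.01276 - 0.01228j
  m=-2: Y*=0.33799 - 0.22192j  Y=-0.17670 - 0.34023j  product -0.13523 - 0.07578j
  m=-1: Y*=-0.64674 + 0.19334j  Y=0.04464 + 0.02712j  product -0.03412 - 0.00891j
  m=+0: Y*=0.26939 + 0.00000j  Y=0.36630 + 0.00000j  product 0.09868 + 0.00000j
  m=+1: Y*=0.64674 + 0.19334j  Y=-0.04464 + 0.02712j  product -0.03412 + 0.00891j
  m=+2: Y*=0.33799 + 0.22192j  Y=-0.17670 + 0.34023j  product -0.13523 + 0.07578j
  m=+3: Y*=0.09060 + 0.10772j  Y=0.00841 + 0.12551j  product -0.01276 + 0.01228j
  m=+4: Y*=0.01341 + 0.03095j  Y=-0.17794 - 0.25310j  product 0.00545 - 0.00890j
  m=+5: Y*=0.00070 + 0.00587j  Y=-0.42302 - 0.18493j  product 0.00079 - 0.00261j
  m=+6: Y*=-0.00013 + 0.00076j  Y=-0.33052 + 0.04448j  product 0.00001 - 0.00026j
  m=+7: Y*=-0.00003 + 0.00006j  Y=-0.11581 + 0.09358j  product -0.00000 - 0.00001j
  m=+8: Y*=-0.00000 + 0.00000j  Y=-0.01324 + 0.03682j  product -0.00000 - 0.00000j
Σ over m = -0.25303 - 0.00000j; ×(4π/17) → -0.18704 - 0.00000j. Real part: -0.187043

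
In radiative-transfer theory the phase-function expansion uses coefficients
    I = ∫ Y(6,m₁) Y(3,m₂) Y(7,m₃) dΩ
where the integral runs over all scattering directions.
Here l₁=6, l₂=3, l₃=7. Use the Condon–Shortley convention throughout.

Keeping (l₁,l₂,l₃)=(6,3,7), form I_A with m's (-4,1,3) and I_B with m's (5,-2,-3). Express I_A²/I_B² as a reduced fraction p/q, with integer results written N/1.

Same 6,3,7: normalisation and zero-m 3j drop out of the ratio.
A: Δ: 2! 10! 4! / 17! → 1/2042040; sum: t=0:+1/174182400 t=1:−1/2177280 t=2:+1/645120 = 191/174182400; 3j²(6 3 7; -4 1 3) = Δ·Π!·Σ² = 36481/2042040  (sign +1)
B: Δ: 2! 10! 4! / 17! → 1/2042040; sum: t=0:+1/4354560 t=1:−1/87091200 = 19/87091200; 3j²(6 3 7; 5 -2 -3) = Δ·Π!·Σ² = 361/37128  (sign +1)
I_A²/I_B² = (36481/2042040)/(361/37128) = 36481/19855

36481/19855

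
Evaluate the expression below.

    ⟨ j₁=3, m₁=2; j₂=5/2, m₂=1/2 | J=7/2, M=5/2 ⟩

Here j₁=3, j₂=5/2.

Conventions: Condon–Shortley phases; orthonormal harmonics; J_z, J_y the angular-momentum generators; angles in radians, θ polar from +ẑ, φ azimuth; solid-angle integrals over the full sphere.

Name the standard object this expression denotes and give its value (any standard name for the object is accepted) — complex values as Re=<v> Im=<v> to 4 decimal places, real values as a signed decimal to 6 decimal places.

This is a Clebsch–Gordan (vector-coupling) coefficient.
j₁+j₂−J=2  J+j₁−j₂=4  J−j₁+j₂=3  j₁+j₂+J+1=10
(j₁±m₁, j₂±m₂, J±M) = (5,1,3,2,6,1)
P² = 4608/7
sum k=0..1:
  [0] +1/72 = 1/72
  [1] −1/48 = -1/48
S = -1/144
C² = P²·S² = 2/63 ; C = -0.178174

Clebsch–Gordan coefficient, −√(2/63) ≈ -0.178174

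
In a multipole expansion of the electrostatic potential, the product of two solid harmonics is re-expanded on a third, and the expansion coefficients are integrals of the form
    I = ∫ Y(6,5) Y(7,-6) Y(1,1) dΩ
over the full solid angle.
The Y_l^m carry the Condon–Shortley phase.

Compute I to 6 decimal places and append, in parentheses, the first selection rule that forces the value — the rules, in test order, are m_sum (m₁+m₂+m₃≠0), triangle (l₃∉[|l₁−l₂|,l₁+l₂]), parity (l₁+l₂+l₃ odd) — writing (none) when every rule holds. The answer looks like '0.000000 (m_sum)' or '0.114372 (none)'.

Checks pass: Σm=0; 14 even; l₃=1∈[1,13].
(2·6+1)(2·7+1)(2·1+1) = 585
Δ: 12! 0! 2! / 15! → 1/1365
sum: t=6:+1/518400 = 1/518400
3j²(6 7 1; 0 0 0) = Δ·Π!·Σ² = 7/195  (sign -1)
sum: t=1:−1/79833600 = -1/79833600
3j²(6 7 1; 5 -6 1) = Δ·Π!·Σ² = 2/35  (sign -1)
combine: 4πI² = 585·7/195·2/35 = 6/5
take √, sign +1: I = 0.30901936
No selection rule forces the value: the integral is nonzero (none).

0.309019 (none)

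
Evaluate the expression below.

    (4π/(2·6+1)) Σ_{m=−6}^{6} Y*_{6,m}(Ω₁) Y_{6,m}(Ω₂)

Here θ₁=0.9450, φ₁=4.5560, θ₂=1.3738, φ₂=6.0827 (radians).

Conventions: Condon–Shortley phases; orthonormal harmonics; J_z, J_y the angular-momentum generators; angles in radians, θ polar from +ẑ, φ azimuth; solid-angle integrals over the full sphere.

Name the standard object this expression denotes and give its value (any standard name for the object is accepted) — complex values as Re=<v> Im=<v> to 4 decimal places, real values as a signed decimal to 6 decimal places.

Legendre polynomial (addition theorem), -0.175190

This sum is the spherical-harmonic addition theorem: it equals the Legendre polynomial P_l(cos γ) of the angle γ between the two directions.
Term-by-term m-sum for l=6 (normalisation 4π/13 = 0.966644):
  term(m=-6) = (-0.056791, -0.015386)   from Y*(Ω₁)=(-0.080950, 0.110452), Y(Ω₂)=(0.154526, 0.400917)
  term(m=-5) = (0.022273, -0.099376)   from Y*(Ω₁)=(-0.241578, -0.243252), Y(Ω₂)=(0.159897, 0.250359)
  term(m=-4) = (-0.080277, -0.014308)   from Y*(Ω₁)=(0.346216, -0.250082), Y(Ω₂)=(-0.132752, -0.137218)
  term(m=-3) = (0.006431, -0.048326)   from Y*(Ω₁)=(0.071096, 0.140251), Y(Ω₂)=(-0.255637, -0.175438)
  term(m=-2) = (0.030931, 0.002735)   from Y*(Ω₁)=(0.262839, -0.085000), Y(Ω₂)=(0.103492, 0.043874)
  term(m=-1) = (-0.003744, 0.084841)   from Y*(Ω₁)=(0.042900, 0.272073), Y(Ω₂)=(0.302149, 0.061401)
  term(m=+0) = (-0.018881, 0.000000)   from Y*(Ω₁)=(0.208154, -0.000000), Y(Ω₂)=(-0.090709, 0.000000)
  term(m=+1) = (-0.003744, -0.084841)   from Y*(Ω₁)=(-0.042900, 0.272073), Y(Ω₂)=(-0.302149, 0.061401)
  term(m=+2) = (0.030931, -0.002735)   from Y*(Ω₁)=(0.262839, 0.085000), Y(Ω₂)=(0.103492, -0.043874)
  term(m=+3) = (0.006431, 0.048326)   from Y*(Ω₁)=(-0.071096, 0.140251), Y(Ω₂)=(0.255637, -0.175438)
  term(m=+4) = (-0.080277, 0.014308)   from Y*(Ω₁)=(0.346216, 0.250082), Y(Ω₂)=(-0.132752, 0.137218)
  term(m=+5) = (0.022273, 0.099376)   from Y*(Ω₁)=(0.241578, -0.243252), Y(Ω₂)=(-0.159897, 0.250359)
  term(m=+6) = (-0.056791, 0.015386)   from Y*(Ω₁)=(-0.080950, -0.110452), Y(Ω₂)=(0.154526, -0.400917)
Accumulated sum (-0.181235, 0.000000); after 4π/(2l+1) scaling, (-0.175190, 0.000000) ⇒ P_6 = -0.175190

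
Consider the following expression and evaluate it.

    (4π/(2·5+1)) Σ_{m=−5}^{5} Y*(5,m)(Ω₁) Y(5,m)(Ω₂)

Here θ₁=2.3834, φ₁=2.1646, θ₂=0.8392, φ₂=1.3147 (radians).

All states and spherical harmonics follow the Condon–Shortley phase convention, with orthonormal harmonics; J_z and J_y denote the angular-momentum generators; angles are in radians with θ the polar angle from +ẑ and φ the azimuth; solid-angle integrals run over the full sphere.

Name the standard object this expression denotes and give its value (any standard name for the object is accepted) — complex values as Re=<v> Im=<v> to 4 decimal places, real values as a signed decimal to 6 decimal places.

Legendre polynomial (addition theorem), -0.248822

This sum is the spherical-harmonic addition theorem: it equals the Legendre polynomial P_l(cos γ) of the angle γ between the two directions.
Addition theorem: P_5(cos γ) = (4π/11) Σ_m Y*_{lm}(Ω₁) Y_{lm}(Ω₂), m = −5…5:
  m=-5: (-0.01225 - 0.07028j) × (0.10145 - 0.03031j) = -0.00337 - 0.00676j  (running Σ = -0.00337 - 0.00676j)
  m=-4: (0.17163 - 0.16522j) × (0.15620 + 0.25684j) = 0.06924 + 0.01827j  (running Σ = 0.06587 + 0.01151j)
  m=-3: (0.41186 + 0.08805j) × (-0.29880 + 0.30920j) = -0.15029 + 0.10104j  (running Σ = -0.08442 + 0.11255j)
  m=-2: (0.12651 + 0.31383j) × (-0.18520 - 0.10412j) = 0.00925 - 0.07129j  (running Σ = -0.07517 + 0.04126j)
  m=-1: (0.06705 - 0.09932j) × (-0.06431 + 0.24561j) = 0.02008 + 0.02286j  (running Σ = -0.05509 + 0.06412j)
  m=0: (0.37310 + 0.00000j) × (-0.28849 + 0.00000j) = -0.10763 + 0.00000j  (running Σ = -0.16272 + 0.06412j)
  m=1: (-0.06705 - 0.09932j) × (0.06431 + 0.24561j) = 0.02008 - 0.02286j  (running Σ = -0.14264 + 0.04126j)
  m=2: (0.12651 - 0.31383j) × (-0.18520 + 0.10412j) = 0.00925 + 0.07129j  (running Σ = -0.13339 + 0.11255j)
  m=3: (-0.41186 + 0.08805j) × (0.29880 + 0.30920j) = -0.15029 - 0.10104j  (running Σ = -0.28368 + 0.01151j)
  m=4: (0.17163 + 0.16522j) × (0.15620 - 0.25684j) = 0.06924 - 0.01827j  (running Σ = -0.21443 - 0.00676j)
  m=5: (0.01225 - 0.07028j) × (-0.10145 - 0.03031j) = -0.00337 + 0.00676j  (running Σ = -0.21781 + 0.00000j)
Total Σ_m = -0.21781 + 0.00000j. Multiply by 1.142397: -0.24882 + 0.00000j. P_5(cos γ) = -0.248822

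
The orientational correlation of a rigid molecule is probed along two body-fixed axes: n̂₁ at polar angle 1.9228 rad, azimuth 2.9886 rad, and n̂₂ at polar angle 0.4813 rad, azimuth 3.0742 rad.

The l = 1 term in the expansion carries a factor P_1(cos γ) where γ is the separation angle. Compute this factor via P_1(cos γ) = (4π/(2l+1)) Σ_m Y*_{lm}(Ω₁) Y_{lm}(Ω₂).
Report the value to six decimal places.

0.127345

Expand P_1 via completeness: Σ_{m} conj(Y_{1,m}) at Ω₁ times Y_{1,m} at Ω₂ —
  m=-1: Y*=(-0.320522, 0.049424)  Y=(-0.159577, -0.010771)  product (0.051680, -0.004435)
  m=+0: Y*=(-0.168460, -0.000000)  Y=(0.433094, 0.000000)  product (-0.072959, -0.000000)
  m=+1: Y*=(0.320522, 0.049424)  Y=(0.159577, -0.010771)  product (0.051680, 0.004435)
Accumulated sum (0.030401, 0.000000); after 4π/(2l+1) scaling, (0.127345, 0.000000) ⇒ P_1 = 0.127345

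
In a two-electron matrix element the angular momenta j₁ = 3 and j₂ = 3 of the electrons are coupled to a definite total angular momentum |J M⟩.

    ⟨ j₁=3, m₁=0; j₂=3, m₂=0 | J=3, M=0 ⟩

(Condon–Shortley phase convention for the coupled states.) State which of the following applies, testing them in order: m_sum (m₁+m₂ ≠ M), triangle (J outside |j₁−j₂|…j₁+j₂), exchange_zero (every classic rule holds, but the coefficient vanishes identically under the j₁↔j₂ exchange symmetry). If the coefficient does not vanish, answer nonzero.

exchange_zero

m-sum: m₁+m₂ = 0+0 = 0, M = 0  ✓
triangle: |j₁−j₂| = 0 ≤ J = 3 ≤ j₁+j₂ = 6  ✓
exchange: j₁=j₂ and m₁=m₂, and (−1)^(j₁+j₂−J) = (−1)^3 = −1 forces ⟨j₁m₁;j₂m₂|JM⟩ = −⟨j₂m₂;j₁m₁|JM⟩ = −⟨j₁m₁;j₂m₂|JM⟩ ⇒ the coefficient vanishes identically
Racah sum check: Σ_k collapses to 0 ⇒ CG = 0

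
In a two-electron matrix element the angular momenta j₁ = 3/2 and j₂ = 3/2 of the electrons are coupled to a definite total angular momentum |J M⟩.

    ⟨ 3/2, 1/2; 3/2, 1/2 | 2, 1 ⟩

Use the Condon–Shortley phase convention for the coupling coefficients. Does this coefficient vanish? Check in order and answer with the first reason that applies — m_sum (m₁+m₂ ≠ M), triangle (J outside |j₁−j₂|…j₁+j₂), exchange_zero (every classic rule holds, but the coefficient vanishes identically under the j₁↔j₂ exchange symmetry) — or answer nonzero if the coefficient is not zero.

m-sum: m₁+m₂ = 1/2+1/2 = 1, M = 1  ✓
triangle: |j₁−j₂| = 0 ≤ J = 2 ≤ j₁+j₂ = 3  ✓
exchange: j₁=j₂ and m₁=m₂, and (−1)^(j₁+j₂−J) = (−1)^1 = −1 forces ⟨j₁m₁;j₂m₂|JM⟩ = −⟨j₂m₂;j₁m₁|JM⟩ = −⟨j₁m₁;j₂m₂|JM⟩ ⇒ the coefficient vanishes identically
Racah sum check: Σ_k collapses to 0 ⇒ CG = 0

exchange_zero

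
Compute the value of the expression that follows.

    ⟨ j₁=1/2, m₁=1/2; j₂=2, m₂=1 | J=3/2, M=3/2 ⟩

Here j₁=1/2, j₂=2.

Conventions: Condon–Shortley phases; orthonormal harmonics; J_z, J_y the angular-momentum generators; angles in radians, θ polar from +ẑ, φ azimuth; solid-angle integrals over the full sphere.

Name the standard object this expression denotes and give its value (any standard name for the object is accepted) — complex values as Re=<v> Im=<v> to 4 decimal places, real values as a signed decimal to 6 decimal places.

This is a Clebsch–Gordan (vector-coupling) coefficient.
triangle: 1!*0!*3!/5! = 6/120
(j±m)!: 1!*0!*3!*1!*3!*0! = 36
prefactor² = (2J+1)*Δ*N² = 36/5
  k=0: +1/(0!*1!*0!*3!*0!*0!) = 1/6
Σ = 1/6  ⇒  CG² = 36/5*(1/6)² = 1/5
CG = +√(1/5) = +0.447214

Clebsch–Gordan coefficient, +√(1/5) ≈ +0.447214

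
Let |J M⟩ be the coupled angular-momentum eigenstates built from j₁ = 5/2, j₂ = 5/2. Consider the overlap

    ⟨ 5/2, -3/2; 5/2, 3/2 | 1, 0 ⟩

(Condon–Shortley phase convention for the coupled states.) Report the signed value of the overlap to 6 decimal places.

j₁+j₂−J=4  J+j₁−j₂=1  J−j₁+j₂=1  j₁+j₂+J+1=7
(j₁±m₁, j₂±m₂, J±M) = (1,4,4,1,1,1)
P² = 288/35
sum k=3..4:
  [3] −1/6 = -1/6
  [4] +1/24 = 1/24
S = -1/8
C² = P²·S² = 9/70 ; C = -0.358569

−√(9/70) ≈ -0.358569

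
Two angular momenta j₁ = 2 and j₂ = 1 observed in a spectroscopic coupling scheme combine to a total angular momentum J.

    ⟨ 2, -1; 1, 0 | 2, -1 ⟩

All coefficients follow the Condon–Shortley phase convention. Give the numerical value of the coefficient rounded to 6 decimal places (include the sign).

-0.408248  (= −√(1/6))

j₁+j₂−J=1  J+j₁−j₂=3  J−j₁+j₂=1  j₁+j₂+J+1=6
(j₁±m₁, j₂±m₂, J±M) = (1,3,1,1,1,3)
P² = 3/2
sum k=0..1:
  [0] +1/6 = 1/6
  [1] −1/2 = -1/2
S = -1/3
C² = P²·S² = 1/6 ; C = -0.408248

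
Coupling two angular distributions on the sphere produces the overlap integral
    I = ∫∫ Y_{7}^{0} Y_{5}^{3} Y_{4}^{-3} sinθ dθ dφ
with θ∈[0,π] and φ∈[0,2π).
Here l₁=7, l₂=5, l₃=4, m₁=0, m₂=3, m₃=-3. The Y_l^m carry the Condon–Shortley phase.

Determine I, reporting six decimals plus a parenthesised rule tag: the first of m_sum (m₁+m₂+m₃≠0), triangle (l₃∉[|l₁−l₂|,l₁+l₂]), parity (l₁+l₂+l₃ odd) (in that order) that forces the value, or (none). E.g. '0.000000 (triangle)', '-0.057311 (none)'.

Checks pass: Σm=0; 16 even; l₃=4∈[2,12].
(2·7+1)(2·5+1)(2·4+1) = 1485
Δ: 8! 6! 2! / 17! → 1/6126120
sum: t=3:−1/69120 t=4:+1/20736 t=5:−1/69120 = 1/51840
3j²(7 5 4; 0 0 0) = Δ·Π!·Σ² = 280/21879  (sign +1)
sum: t=6:+1/345600 t=7:−1/3628800 = 19/7257600
3j²(7 5 4; 0 3 -3) = Δ·Π!·Σ² = 2527/218790  (sign -1)
combine: 4πI² = 1485·280/21879·2527/218790 = 353780/1611753
take √, sign -1: I = -0.13216378
No selection rule forces the value: the integral is nonzero (none).

-0.132164 (none)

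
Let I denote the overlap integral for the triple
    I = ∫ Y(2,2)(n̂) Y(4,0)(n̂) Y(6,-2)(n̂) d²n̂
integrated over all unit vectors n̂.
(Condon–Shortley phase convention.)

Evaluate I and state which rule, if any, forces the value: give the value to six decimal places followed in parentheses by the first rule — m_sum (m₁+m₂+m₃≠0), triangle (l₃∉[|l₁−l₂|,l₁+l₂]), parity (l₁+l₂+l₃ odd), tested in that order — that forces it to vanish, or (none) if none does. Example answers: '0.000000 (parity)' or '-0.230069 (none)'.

0.133065 (none)

Checks pass: Σm=0; 12 even; l₃=6∈[2,6].
(2·2+1)(2·4+1)(2·6+1) = 585
Δ: 0! 4! 8! / 13! → 1/6435
sum: t=0:+1/2304 = 1/2304
3j²(2 4 6; 0 0 0) = Δ·Π!·Σ² = 5/143  (sign +1)
sum: t=0:+1/13824 = 1/13824
3j²(2 4 6; 2 0 -2) = Δ·Π!·Σ² = 14/1287  (sign +1)
combine: 4πI² = 585·5/143·14/1287 = 350/1573
take √, sign +1: I = 0.13306527
No selection rule forces the value: the integral is nonzero (none).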